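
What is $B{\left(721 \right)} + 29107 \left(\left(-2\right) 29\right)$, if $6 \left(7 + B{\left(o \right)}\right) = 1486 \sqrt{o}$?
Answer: $-1688213 + \frac{743 \sqrt{721}}{3} \approx -1.6816 \cdot 10^{6}$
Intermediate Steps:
$B{\left(o \right)} = -7 + \frac{743 \sqrt{o}}{3}$ ($B{\left(o \right)} = -7 + \frac{1486 \sqrt{o}}{6} = -7 + \frac{743 \sqrt{o}}{3}$)
$B{\left(721 \right)} + 29107 \left(\left(-2\right) 29\right) = \left(-7 + \frac{743 \sqrt{721}}{3}\right) + 29107 \left(\left(-2\right) 29\right) = \left(-7 + \frac{743 \sqrt{721}}{3}\right) + 29107 \left(-58\right) = \left(-7 + \frac{743 \sqrt{721}}{3}\right) - 1688206 = -1688213 + \frac{743 \sqrt{721}}{3}$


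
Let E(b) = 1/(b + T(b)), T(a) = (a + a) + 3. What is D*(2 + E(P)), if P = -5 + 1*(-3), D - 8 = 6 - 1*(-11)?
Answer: 1025/21 ≈ 48.810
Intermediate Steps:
T(a) = 3 + 2*a (T(a) = 2*a + 3 = 3 + 2*a)
D = 25 (D = 8 + (6 - 1*(-11)) = 8 + (6 + 11) = 8 + 17 = 25)
P = -8 (P = -5 - 3 = -8)
E(b) = 1/(3 + 3*b) (E(b) = 1/(b + (3 + 2*b)) = 1/(3 + 3*b))
D*(2 + E(P)) = 25*(2 + 1/(3*(1 - 8))) = 25*(2 + (⅓)/(-7)) = 25*(2 + (⅓)*(-⅐)) = 25*(2 - 1/21) = 25*(41/21) = 1025/21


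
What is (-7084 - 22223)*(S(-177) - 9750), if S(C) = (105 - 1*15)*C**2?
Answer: -82348567020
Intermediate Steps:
S(C) = 90*C**2 (S(C) = (105 - 15)*C**2 = 90*C**2)
(-7084 - 22223)*(S(-177) - 9750) = (-7084 - 22223)*(90*(-177)**2 - 9750) = -29307*(90*31329 - 9750) = -29307*(2819610 - 9750) = -29307*2809860 = -82348567020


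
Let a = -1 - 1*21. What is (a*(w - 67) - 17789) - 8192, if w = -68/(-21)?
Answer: -516143/21 ≈ -24578.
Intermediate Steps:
a = -22 (a = -1 - 21 = -22)
w = 68/21 (w = -68*(-1/21) = 68/21 ≈ 3.2381)
(a*(w - 67) - 17789) - 8192 = (-22*(68/21 - 67) - 17789) - 8192 = (-22*(-1339/21) - 17789) - 8192 = (29458/21 - 17789) - 8192 = -344111/21 - 8192 = -516143/21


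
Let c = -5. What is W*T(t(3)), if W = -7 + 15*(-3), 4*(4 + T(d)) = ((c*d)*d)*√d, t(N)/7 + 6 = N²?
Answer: 208 + 28665*√21 ≈ 1.3157e+5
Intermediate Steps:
t(N) = -42 + 7*N²
T(d) = -4 - 5*d^(5/2)/4 (T(d) = -4 + (((-5*d)*d)*√d)/4 = -4 + ((-5*d²)*√d)/4 = -4 + (-5*d^(5/2))/4 = -4 - 5*d^(5/2)/4)
W = -52 (W = -7 - 45 = -52)
W*T(t(3)) = -52*(-4 - 5*(-42 + 7*3²)^(5/2)/4) = -52*(-4 - 5*(-42 + 7*9)^(5/2)/4) = -52*(-4 - 5*(-42 + 63)^(5/2)/4) = -52*(-4 - 2205*√21/4) = 208 + 28665*√21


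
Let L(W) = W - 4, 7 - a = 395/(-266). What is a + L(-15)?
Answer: -2797/266 ≈ -10.515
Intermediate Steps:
a = 2257/266 (a = 7 - 395/(-266) = 7 - 395*(-1)/266 = 7 - 1*(-395/266) = 7 + 395/266 = 2257/266 ≈ 8.4850)
L(W) = -4 + W
a + L(-15) = 2257/266 + (-4 - 15) = 2257/266 - 19 = -2797/266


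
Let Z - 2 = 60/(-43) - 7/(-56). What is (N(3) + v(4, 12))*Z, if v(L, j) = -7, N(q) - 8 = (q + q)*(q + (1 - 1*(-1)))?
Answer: 7781/344 ≈ 22.619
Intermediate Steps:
N(q) = 8 + 2*q*(2 + q) (N(q) = 8 + (q + q)*(q + (1 - 1*(-1))) = 8 + (2*q)*(q + (1 + 1)) = 8 + (2*q)*(q + 2) = 8 + (2*q)*(2 + q) = 8 + 2*q*(2 + q))
Z = 251/344 (Z = 2 + (60/(-43) - 7/(-56)) = 2 + (60*(-1/43) - 7*(-1/56)) = 2 + (-60/43 + 1/8) = 2 - 437/344 = 251/344 ≈ 0.72965)
(N(3) + v(4, 12))*Z = ((8 + 2*3**2 + 4*3) - 7)*(251/344) = ((8 + 2*9 + 12) - 7)*(251/344) = ((8 + 18 + 12) - 7)*(251/344) = (38 - 7)*(251/344) = 31*(251/344) = 7781/344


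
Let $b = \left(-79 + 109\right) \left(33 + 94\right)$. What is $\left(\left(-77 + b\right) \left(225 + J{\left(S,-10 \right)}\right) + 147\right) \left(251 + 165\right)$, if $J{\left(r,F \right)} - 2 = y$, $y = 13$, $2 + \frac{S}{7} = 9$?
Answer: $372763872$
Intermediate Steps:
$S = 49$ ($S = -14 + 7 \cdot 9 = -14 + 63 = 49$)
$J{\left(r,F \right)} = 15$ ($J{\left(r,F \right)} = 2 + 13 = 15$)
$b = 3810$ ($b = 30 \cdot 127 = 3810$)
$\left(\left(-77 + b\right) \left(225 + J{\left(S,-10 \right)}\right) + 147\right) \left(251 + 165\right) = \left(\left(-77 + 3810\right) \left(225 + 15\right) + 147\right) \left(251 + 165\right) = \left(3733 \cdot 240 + 147\right) 416 = \left(895920 + 147\right) 416 = 896067 \cdot 416 = 372763872$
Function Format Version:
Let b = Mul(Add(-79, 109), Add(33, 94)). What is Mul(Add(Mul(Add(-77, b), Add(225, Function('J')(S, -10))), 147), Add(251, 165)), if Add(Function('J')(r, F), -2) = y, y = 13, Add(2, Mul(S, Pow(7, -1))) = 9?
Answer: 372763872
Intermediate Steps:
S = 49 (S = Add(-14, Mul(7, 9)) = Add(-14, 63) = 49)
Function('J')(r, F) = 15 (Function('J')(r, F) = Add(2, 13) = 15)
b = 3810 (b = Mul(30, 127) = 3810)
Mul(Add(Mul(Add(-77, b), Add(225, Function('J')(S, -10))), 147), Add(251, 165)) = Mul(Add(Mul(Add(-77, 3810), Add(225, 15)), 147), Add(251, 165)) = Mul(Add(Mul(3733, 240), 147), 416) = Mul(Add(895920, 147), 416) = Mul(896067, 416) = 372763872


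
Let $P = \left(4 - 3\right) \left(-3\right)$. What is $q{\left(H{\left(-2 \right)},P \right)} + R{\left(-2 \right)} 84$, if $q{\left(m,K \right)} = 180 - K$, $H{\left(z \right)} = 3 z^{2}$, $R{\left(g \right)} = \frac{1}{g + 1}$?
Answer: $99$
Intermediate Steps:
$P = -3$ ($P = 1 \left(-3\right) = -3$)
$R{\left(g \right)} = \frac{1}{1 + g}$
$q{\left(H{\left(-2 \right)},P \right)} + R{\left(-2 \right)} 84 = \left(180 - -3\right) + \frac{1}{1 - 2} \cdot 84 = \left(180 + 3\right) + \frac{1}{-1} \cdot 84 = 183 - 84 = 99$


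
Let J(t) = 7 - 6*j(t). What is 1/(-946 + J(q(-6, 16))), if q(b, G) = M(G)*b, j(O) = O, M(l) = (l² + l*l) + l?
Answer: 1/18069 ≈ 5.5343e-5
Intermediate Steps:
M(l) = l + 2*l² (M(l) = (l² + l²) + l = 2*l² + l = l + 2*l²)
q(b, G) = G*b*(1 + 2*G) (q(b, G) = (G*(1 + 2*G))*b = G*b*(1 + 2*G))
J(t) = 7 - 6*t
1/(-946 + J(q(-6, 16))) = 1/(-946 + (7 - 96*(-6)*(1 + 2*16))) = 1/(-946 + (7 - 96*(-6)*(1 + 32))) = 1/(-946 + (7 - 96*(-6)*33)) = 1/(-946 + (7 - 6*(-3168))) = 1/(-946 + (7 + 19008)) = 1/(-946 + 19015) = 1/18069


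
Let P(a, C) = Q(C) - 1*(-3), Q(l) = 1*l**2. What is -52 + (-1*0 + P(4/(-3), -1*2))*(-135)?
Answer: -997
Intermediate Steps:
Q(l) = l**2
P(a, C) = 3 + C**2 (P(a, C) = C**2 - 1*(-3) = C**2 + 3 = 3 + C**2)
-52 + (-1*0 + P(4/(-3), -1*2))*(-135) = -52 + (-1*0 + (3 + (-1*2)**2))*(-135) = -52 + (0 + (3 + (-2)**2))*(-135) = -52 + (0 + (3 + 4))*(-135) = -52 + (0 + 7)*(-135) = -52 + 7*(-135) = -52 - 945 = -997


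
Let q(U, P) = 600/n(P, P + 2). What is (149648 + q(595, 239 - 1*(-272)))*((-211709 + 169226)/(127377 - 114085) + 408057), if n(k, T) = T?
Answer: 3855455405577758/63137 ≈ 6.1065e+10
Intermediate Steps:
q(U, P) = 600/(2 + P) (q(U, P) = 600/(P + 2) = 600/(2 + P))
(149648 + q(595, 239 - 1*(-272)))*((-211709 + 169226)/(127377 - 114085) + 408057) = (149648 + 600/(2 + (239 - 1*(-272))))*((-211709 + 169226)/(127377 - 114085) + 408057) = (149648 + 600/(2 + (239 + 272)))*(-42483/13292 + 408057) = (149648 + 600/(2 + 511))*(-42483*1/13292 + 408057) = (149648 + 600/513)*(-42483/13292 + 408057) = (149648 + 600*(1/513))*(5423851161/13292) = (149648 + 200/171)*(5423851161/13292) = (25590008/171)*(5423851161/13292) = 3855455405577758/63137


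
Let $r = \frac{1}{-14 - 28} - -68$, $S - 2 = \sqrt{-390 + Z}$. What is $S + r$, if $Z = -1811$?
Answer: $\frac{2939}{42} + i \sqrt{2201} \approx 69.976 + 46.915 i$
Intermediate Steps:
$S = 2 + i \sqrt{2201}$ ($S = 2 + \sqrt{-390 - 1811} = 2 + \sqrt{-2201} = 2 + i \sqrt{2201} \approx 2.0 + 46.915 i$)
$r = \frac{2855}{42}$ ($r = \frac{1}{-42} + 68 = - \frac{1}{42} + 68 = \frac{2855}{42} \approx 67.976$)
$S + r = \left(2 + i \sqrt{2201}\right) + \frac{2855}{42} = \frac{2939}{42} + i \sqrt{2201}$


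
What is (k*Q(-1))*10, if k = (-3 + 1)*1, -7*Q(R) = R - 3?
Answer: -80/7 ≈ -11.429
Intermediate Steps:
Q(R) = 3/7 - R/7 (Q(R) = -(R - 3)/7 = -(-3 + R)/7 = 3/7 - R/7)
k = -2 (k = -2*1 = -2)
(k*Q(-1))*10 = -2*(3/7 - ⅐*(-1))*10 = -2*(3/7 + ⅐)*10 = -2*4/7*10 = -8/7*10 = -80/7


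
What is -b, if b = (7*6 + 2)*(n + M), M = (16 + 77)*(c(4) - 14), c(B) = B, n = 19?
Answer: 40084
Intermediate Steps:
M = -930 (M = (16 + 77)*(4 - 14) = 93*(-10) = -930)
b = -40084 (b = (7*6 + 2)*(19 - 930) = (42 + 2)*(-911) = 44*(-911) = -40084)
-b = -1*(-40084) = 40084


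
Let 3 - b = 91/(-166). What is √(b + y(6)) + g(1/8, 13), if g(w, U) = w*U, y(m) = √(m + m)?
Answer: 13/8 + √(97774 + 55112*√3)/166 ≈ 4.2731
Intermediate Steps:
y(m) = √2*√m (y(m) = √(2*m) = √2*√m)
b = 589/166 (b = 3 - 91/(-166) = 3 - 91*(-1)/166 = 3 - 1*(-91/166) = 3 + 91/166 = 589/166 ≈ 3.5482)
g(w, U) = U*w
√(b + y(6)) + g(1/8, 13) = √(589/166 + √2*√6) + 13/8 = √(589/166 + 2*√3) + 13*(⅛) = √(589/166 + 2*√3) + 13/8 = 13/8 + √(589/166 + 2*√3)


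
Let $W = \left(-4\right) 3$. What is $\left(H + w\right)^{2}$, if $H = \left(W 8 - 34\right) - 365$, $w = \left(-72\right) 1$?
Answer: $321489$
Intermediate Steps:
$W = -12$
$w = -72$
$H = -495$ ($H = \left(\left(-12\right) 8 - 34\right) - 365 = \left(-96 - 34\right) - 365 = -130 - 365 = -495$)
$\left(H + w\right)^{2} = \left(-495 - 72\right)^{2} = \left(-567\right)^{2} = 321489$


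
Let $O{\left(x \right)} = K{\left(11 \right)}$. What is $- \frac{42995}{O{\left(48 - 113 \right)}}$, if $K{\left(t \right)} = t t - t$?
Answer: $- \frac{8599}{22} \approx -390.86$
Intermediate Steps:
$K{\left(t \right)} = t^{2} - t$
$O{\left(x \right)} = 110$ ($O{\left(x \right)} = 11 \left(-1 + 11\right) = 11 \cdot 10 = 110$)
$- \frac{42995}{O{\left(48 - 113 \right)}} = - \frac{42995}{110} = \left(-42995\right) \frac{1}{110} = - \frac{8599}{22}$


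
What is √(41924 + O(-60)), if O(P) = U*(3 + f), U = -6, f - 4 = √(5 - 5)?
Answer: √41882 ≈ 204.65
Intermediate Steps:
f = 4 (f = 4 + √(5 - 5) = 4 + √0 = 4 + 0 = 4)
O(P) = -42 (O(P) = -6*(3 + 4) = -6*7 = -42)
√(41924 + O(-60)) = √(41924 - 42) = √41882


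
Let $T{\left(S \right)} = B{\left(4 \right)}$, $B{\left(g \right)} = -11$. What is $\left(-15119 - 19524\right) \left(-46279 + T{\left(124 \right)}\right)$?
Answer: $1603624470$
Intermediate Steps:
$T{\left(S \right)} = -11$
$\left(-15119 - 19524\right) \left(-46279 + T{\left(124 \right)}\right) = \left(-15119 - 19524\right) \left(-46279 - 11\right) = \left(-34643\right) \left(-46290\right) = 1603624470$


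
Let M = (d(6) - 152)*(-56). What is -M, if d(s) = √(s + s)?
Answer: -8512 + 112*√3 ≈ -8318.0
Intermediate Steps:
d(s) = √2*√s (d(s) = √(2*s) = √2*√s)
M = 8512 - 112*√3 (M = (√2*√6 - 152)*(-56) = (2*√3 - 152)*(-56) = (-152 + 2*√3)*(-56) = 8512 - 112*√3 ≈ 8318.0)
-M = -(8512 - 112*√3) = -8512 + 112*√3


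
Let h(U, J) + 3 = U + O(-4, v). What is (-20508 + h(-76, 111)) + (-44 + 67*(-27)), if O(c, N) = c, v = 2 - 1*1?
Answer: -22444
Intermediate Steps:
v = 1 (v = 2 - 1 = 1)
h(U, J) = -7 + U (h(U, J) = -3 + (U - 4) = -3 + (-4 + U) = -7 + U)
(-20508 + h(-76, 111)) + (-44 + 67*(-27)) = (-20508 + (-7 - 76)) + (-44 + 67*(-27)) = (-20508 - 83) + (-44 - 1809) = -20591 - 1853 = -22444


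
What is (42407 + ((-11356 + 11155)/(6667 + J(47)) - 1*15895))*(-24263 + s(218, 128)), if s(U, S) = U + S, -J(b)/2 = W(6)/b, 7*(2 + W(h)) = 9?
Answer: -463613185434673/731151 ≈ -6.3409e+8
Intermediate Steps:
W(h) = -5/7 (W(h) = -2 + (1/7)*9 = -2 + 9/7 = -5/7)
J(b) = 10/(7*b) (J(b) = -(-10)/(7*b) = 10/(7*b))
s(U, S) = S + U
(42407 + ((-11356 + 11155)/(6667 + J(47)) - 1*15895))*(-24263 + s(218, 128)) = (42407 + ((-11356 + 11155)/(6667 + (10/7)/47) - 1*15895))*(-24263 + (128 + 218)) = (42407 + (-201/(6667 + (10/7)*(1/47)) - 15895))*(-24263 + 346) = (42407 + (-201/(6667 + 10/329) - 15895))*(-23917) = (42407 + (-201/2193453/329 - 15895))*(-23917) = (42407 + (-201*329/2193453 - 15895))*(-23917) = (42407 + (-22043/731151 - 15895))*(-23917) = (42407 - 11621667188/731151)*(-23917) = (19384253269/731151)*(-23917) = -463613185434673/731151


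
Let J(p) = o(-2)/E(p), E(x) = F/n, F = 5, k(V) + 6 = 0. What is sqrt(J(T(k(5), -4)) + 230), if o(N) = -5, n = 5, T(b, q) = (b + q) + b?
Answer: 15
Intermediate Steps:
k(V) = -6 (k(V) = -6 + 0 = -6)
T(b, q) = q + 2*b
E(x) = 1 (E(x) = 5/5 = 5*(1/5) = 1)
J(p) = -5 (J(p) = -5/1 = -5*1 = -5)
sqrt(J(T(k(5), -4)) + 230) = sqrt(-5 + 230) = sqrt(225) = 15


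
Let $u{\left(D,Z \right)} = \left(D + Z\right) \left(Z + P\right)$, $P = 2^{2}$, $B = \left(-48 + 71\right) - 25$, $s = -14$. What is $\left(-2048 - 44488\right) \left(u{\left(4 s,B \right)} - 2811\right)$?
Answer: $136210872$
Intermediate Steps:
$B = -2$ ($B = 23 - 25 = -2$)
$P = 4$
$u{\left(D,Z \right)} = \left(4 + Z\right) \left(D + Z\right)$ ($u{\left(D,Z \right)} = \left(D + Z\right) \left(Z + 4\right) = \left(D + Z\right) \left(4 + Z\right) = \left(4 + Z\right) \left(D + Z\right)$)
$\left(-2048 - 44488\right) \left(u{\left(4 s,B \right)} - 2811\right) = \left(-2048 - 44488\right) \left(\left(\left(-2\right)^{2} + 4 \cdot 4 \left(-14\right) + 4 \left(-2\right) + 4 \left(-14\right) \left(-2\right)\right) - 2811\right) = - 46536 \left(\left(4 + 4 \left(-56\right) - 8 - -112\right) - 2811\right) = - 46536 \left(\left(4 - 224 - 8 + 112\right) - 2811\right) = - 46536 \left(-116 - 2811\right) = \left(-46536\right) \left(-2927\right) = 136210872$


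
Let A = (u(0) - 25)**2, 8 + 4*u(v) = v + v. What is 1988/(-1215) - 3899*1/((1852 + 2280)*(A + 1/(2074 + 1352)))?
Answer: -2053218569129/1253867517090 ≈ -1.6375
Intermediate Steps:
u(v) = -2 + v/2 (u(v) = -2 + (v + v)/4 = -2 + (2*v)/4 = -2 + v/2)
A = 729 (A = ((-2 + (1/2)*0) - 25)**2 = ((-2 + 0) - 25)**2 = (-2 - 25)**2 = (-27)**2 = 729)
1988/(-1215) - 3899*1/((1852 + 2280)*(A + 1/(2074 + 1352))) = 1988/(-1215) - 3899*1/((729 + 1/(2074 + 1352))*(1852 + 2280)) = 1988*(-1/1215) - 3899*1/(4132*(729 + 1/3426)) = -1988/1215 - 3899*1/(4132*(729 + 1/3426)) = -1988/1215 - 3899/((2497555/3426)*4132) = -1988/1215 - 3899/5159948630/1713 = -1988/1215 - 3899*1713/5159948630 = -1988/1215 - 6678987/5159948630 = -2053218569129/1253867517090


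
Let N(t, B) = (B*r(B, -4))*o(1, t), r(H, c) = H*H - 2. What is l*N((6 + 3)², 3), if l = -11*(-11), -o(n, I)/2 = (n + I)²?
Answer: -34171368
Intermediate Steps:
o(n, I) = -2*(I + n)² (o(n, I) = -2*(n + I)² = -2*(I + n)²)
r(H, c) = -2 + H² (r(H, c) = H² - 2 = -2 + H²)
N(t, B) = -2*B*(1 + t)²*(-2 + B²) (N(t, B) = (B*(-2 + B²))*(-2*(t + 1)²) = (B*(-2 + B²))*(-2*(1 + t)²) = -2*B*(1 + t)²*(-2 + B²))
l = 121
l*N((6 + 3)², 3) = 121*(-2*3*(1 + (6 + 3)²)²*(-2 + 3²)) = 121*(-2*3*(1 + 9²)²*(-2 + 9)) = 121*(-2*3*(1 + 81)²*7) = 121*(-2*3*82²*7) = 121*(-2*3*6724*7) = 121*(-282408) = -34171368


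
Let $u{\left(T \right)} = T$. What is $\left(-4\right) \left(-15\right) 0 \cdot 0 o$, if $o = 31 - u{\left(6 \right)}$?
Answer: $0$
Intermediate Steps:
$o = 25$ ($o = 31 - 6 = 25$)
$\left(-4\right) \left(-15\right) 0 \cdot 0 o = \left(-4\right) \left(-15\right) 0 \cdot 0 \cdot 25 = 60 \cdot 0 \cdot 25 = 0 \cdot 25 = 0$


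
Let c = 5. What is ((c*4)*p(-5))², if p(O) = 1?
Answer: 400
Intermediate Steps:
((c*4)*p(-5))² = ((5*4)*1)² = (20*1)² = 20² = 400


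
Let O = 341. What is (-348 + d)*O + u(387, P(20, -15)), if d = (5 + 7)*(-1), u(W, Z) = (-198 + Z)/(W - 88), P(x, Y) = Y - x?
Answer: -36705473/299 ≈ -1.2276e+5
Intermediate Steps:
u(W, Z) = (-198 + Z)/(-88 + W)
d = -12 (d = 12*(-1) = -12)
(-348 + d)*O + u(387, P(20, -15)) = (-348 - 12)*341 + (-198 + (-15 - 1*20))/(-88 + 387) = -360*341 + (-198 + (-15 - 20))/299 = -122760 + (-198 - 35)/299 = -122760 + (1/299)*(-233) = -122760 - 233/299 = -36705473/299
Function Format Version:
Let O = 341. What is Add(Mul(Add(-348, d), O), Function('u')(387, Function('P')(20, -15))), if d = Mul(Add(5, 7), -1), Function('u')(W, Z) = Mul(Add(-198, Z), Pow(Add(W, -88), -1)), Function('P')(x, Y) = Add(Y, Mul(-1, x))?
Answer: Rational(-36705473, 299) ≈ -1.2276e+5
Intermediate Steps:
Function('u')(W, Z) = Mul(Pow(Add(-88, W), -1), Add(-198, Z)) (Function('u')(W, Z) = Mul(Add(-198, Z), Pow(Add(-88, W), -1)) = Mul(Pow(Add(-88, W), -1), Add(-198, Z)))
d = -12 (d = Mul(12, -1) = -12)
Add(Mul(Add(-348, d), O), Function('u')(387, Function('P')(20, -15))) = Add(Mul(Add(-348, -12), 341), Mul(Pow(Add(-88, 387), -1), Add(-198, Add(-15, Mul(-1, 20))))) = Add(Mul(-360, 341), Mul(Pow(299, -1), Add(-198, Add(-15, -20)))) = Add(-122760, Mul(Rational(1, 299), Add(-198, -35))) = Add(-122760, Mul(Rational(1, 299), -233)) = Add(-122760, Rational(-233, 299)) = Rational(-36705473, 299)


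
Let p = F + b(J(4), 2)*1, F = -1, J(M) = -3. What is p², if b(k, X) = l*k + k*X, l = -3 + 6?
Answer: 256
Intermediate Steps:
l = 3
b(k, X) = 3*k + X*k (b(k, X) = 3*k + k*X = 3*k + X*k)
p = -16 (p = -1 - 3*(3 + 2)*1 = -1 - 3*5*1 = -1 - 15*1 = -1 - 15 = -16)
p² = (-16)² = 256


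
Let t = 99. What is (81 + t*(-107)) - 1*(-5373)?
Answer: -5139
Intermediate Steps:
(81 + t*(-107)) - 1*(-5373) = (81 + 99*(-107)) - 1*(-5373) = (81 - 10593) + 5373 = -10512 + 5373 = -5139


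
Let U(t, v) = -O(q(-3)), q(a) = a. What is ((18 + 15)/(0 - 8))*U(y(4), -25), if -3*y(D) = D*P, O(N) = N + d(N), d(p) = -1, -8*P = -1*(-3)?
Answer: -33/2 ≈ -16.500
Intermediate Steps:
P = -3/8 (P = -(-1)*(-3)/8 = -⅛*3 = -3/8 ≈ -0.37500)
O(N) = -1 + N (O(N) = N - 1 = -1 + N)
y(D) = D/8 (y(D) = -D*(-3)/(3*8) = -(-1)*D/8 = D/8)
U(t, v) = 4 (U(t, v) = -(-1 - 3) = -1*(-4) = 4)
((18 + 15)/(0 - 8))*U(y(4), -25) = ((18 + 15)/(0 - 8))*4 = (33/(-8))*4 = (33*(-⅛))*4 = -33/8*4 = -33/2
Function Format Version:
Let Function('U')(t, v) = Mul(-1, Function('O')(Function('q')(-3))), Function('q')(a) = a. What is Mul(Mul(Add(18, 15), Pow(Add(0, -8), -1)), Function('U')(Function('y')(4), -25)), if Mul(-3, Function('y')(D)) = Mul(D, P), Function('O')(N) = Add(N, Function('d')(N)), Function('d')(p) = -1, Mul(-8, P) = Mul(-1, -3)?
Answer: Rational(-33, 2) ≈ -16.500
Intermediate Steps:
P = Rational(-3, 8) (P = Mul(Rational(-1, 8), Mul(-1, -3)) = Mul(Rational(-1, 8), 3) = Rational(-3, 8) ≈ -0.37500)
Function('O')(N) = Add(-1, N) (Function('O')(N) = Add(N, -1) = Add(-1, N))
Function('y')(D) = Mul(Rational(1, 8), D) (Function('y')(D) = Mul(Rational(-1, 3), Mul(D, Rational(-3, 8))) = Mul(Rational(-1, 3), Mul(Rational(-3, 8), D)) = Mul(Rational(1, 8), D))
Function('U')(t, v) = 4 (Function('U')(t, v) = Mul(-1, Add(-1, -3)) = Mul(-1, -4) = 4)
Mul(Mul(Add(18, 15), Pow(Add(0, -8), -1)), Function('U')(Function('y')(4), -25)) = Mul(Mul(Add(18, 15), Pow(Add(0, -8), -1)), 4) = Mul(Mul(33, Pow(-8, -1)), 4) = Mul(Mul(33, Rational(-1, 8)), 4) = Mul(Rational(-33, 8), 4) = Rational(-33, 2)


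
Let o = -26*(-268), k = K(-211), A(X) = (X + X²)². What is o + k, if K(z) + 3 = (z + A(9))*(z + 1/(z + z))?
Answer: -699520997/422 ≈ -1.6576e+6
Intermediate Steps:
K(z) = -3 + (8100 + z)*(z + 1/(2*z)) (K(z) = -3 + (z + 9²*(1 + 9)²)*(z + 1/(z + z)) = -3 + (z + 81*10²)*(z + 1/(2*z)) = -3 + (z + 81*100)*(z + 1/(2*z)) = -3 + (z + 8100)*(z + 1/(2*z)) = -3 + (8100 + z)*(z + 1/(2*z)))
k = -702461493/422 (k = -5/2 + (-211)² + 4050/(-211) + 8100*(-211) = -5/2 + 44521 + 4050*(-1/211) - 1709100 = -5/2 + 44521 - 4050/211 - 1709100 = -702461493/422 ≈ -1.6646e+6)
o = 6968
o + k = 6968 - 702461493/422 = -699520997/422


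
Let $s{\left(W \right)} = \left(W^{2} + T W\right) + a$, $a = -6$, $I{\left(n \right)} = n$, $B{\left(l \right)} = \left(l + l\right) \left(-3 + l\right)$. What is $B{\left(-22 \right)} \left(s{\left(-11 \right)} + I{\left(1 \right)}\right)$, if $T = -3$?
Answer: $163900$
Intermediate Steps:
$B{\left(l \right)} = 2 l \left(-3 + l\right)$
$s{\left(W \right)} = -6 + W^{2} - 3 W$ ($s{\left(W \right)} = \left(W^{2} - 3 W\right) - 6 = -6 + W^{2} - 3 W$)
$B{\left(-22 \right)} \left(s{\left(-11 \right)} + I{\left(1 \right)}\right) = 2 \left(-22\right) \left(-3 - 22\right) \left(\left(-6 + \left(-11\right)^{2} - -33\right) + 1\right) = 2 \left(-22\right) \left(-25\right) \left(\left(-6 + 121 + 33\right) + 1\right) = 1100 \left(148 + 1\right) = 1100 \cdot 149 = 163900$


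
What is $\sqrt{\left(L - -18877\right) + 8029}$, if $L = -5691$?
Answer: $\sqrt{21215} \approx 145.65$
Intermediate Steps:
$\sqrt{\left(L - -18877\right) + 8029} = \sqrt{\left(-5691 - -18877\right) + 8029} = \sqrt{\left(-5691 + 18877\right) + 8029} = \sqrt{13186 + 8029} = \sqrt{21215}$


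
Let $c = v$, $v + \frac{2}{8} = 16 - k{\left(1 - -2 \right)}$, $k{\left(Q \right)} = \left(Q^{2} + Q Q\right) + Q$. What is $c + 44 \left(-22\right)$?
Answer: $- \frac{3893}{4} \approx -973.25$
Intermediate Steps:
$k{\left(Q \right)} = Q + 2 Q^{2}$ ($k{\left(Q \right)} = \left(Q^{2} + Q^{2}\right) + Q = 2 Q^{2} + Q = Q + 2 Q^{2}$)
$v = - \frac{21}{4}$ ($v = - \frac{1}{4} + \left(16 - \left(1 - -2\right) \left(1 + 2 \left(1 - -2\right)\right)\right) = - \frac{1}{4} + \left(16 - \left(1 + 2\right) \left(1 + 2 \left(1 + 2\right)\right)\right) = - \frac{1}{4} + \left(16 - 3 \left(1 + 2 \cdot 3\right)\right) = - \frac{1}{4} + \left(16 - 3 \left(1 + 6\right)\right) = - \frac{1}{4} + \left(16 - 3 \cdot 7\right) = - \frac{1}{4} + \left(16 - 21\right) = - \frac{1}{4} - 5 = - \frac{21}{4} \approx -5.25$)
$c = - \frac{21}{4} \approx -5.25$
$c + 44 \left(-22\right) = - \frac{21}{4} + 44 \left(-22\right) = - \frac{21}{4} - 968 = - \frac{3893}{4}$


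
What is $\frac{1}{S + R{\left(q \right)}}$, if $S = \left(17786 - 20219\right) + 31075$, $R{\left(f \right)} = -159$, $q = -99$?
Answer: $\frac{1}{28483} \approx 3.5109 \cdot 10^{-5}$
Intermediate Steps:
$S = 28642$ ($S = -2433 + 31075 = 28642$)
$\frac{1}{S + R{\left(q \right)}} = \frac{1}{28642 - 159} = \frac{1}{28483}$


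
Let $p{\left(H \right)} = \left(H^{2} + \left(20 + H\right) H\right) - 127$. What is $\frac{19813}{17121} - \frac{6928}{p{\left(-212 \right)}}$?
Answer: $\frac{175090365}{162689449} \approx 1.0762$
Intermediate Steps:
$p{\left(H \right)} = -127 + H^{2} + H \left(20 + H\right)$ ($p{\left(H \right)} = \left(H^{2} + H \left(20 + H\right)\right) - 127 = -127 + H^{2} + H \left(20 + H\right)$)
$\frac{19813}{17121} - \frac{6928}{p{\left(-212 \right)}} = \frac{19813}{17121} - \frac{6928}{-127 + 2 \left(-212\right)^{2} + 20 \left(-212\right)} = 19813 \cdot \frac{1}{17121} - \frac{6928}{-127 + 2 \cdot 44944 - 4240} = \frac{19813}{17121} - \frac{6928}{-127 + 89888 - 4240} = \frac{19813}{17121} - \frac{6928}{85521} = \frac{175090365}{162689449}$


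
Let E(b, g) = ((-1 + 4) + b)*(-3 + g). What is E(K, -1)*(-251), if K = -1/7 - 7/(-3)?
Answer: 109436/21 ≈ 5211.2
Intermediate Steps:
K = 46/21 (K = -1*⅐ - 7*(-⅓) = -⅐ + 7/3 = 46/21 ≈ 2.1905)
E(b, g) = (-3 + g)*(3 + b) (E(b, g) = (3 + b)*(-3 + g) = (-3 + g)*(3 + b))
E(K, -1)*(-251) = (-9 - 3*46/21 + 3*(-1) + (46/21)*(-1))*(-251) = (-9 - 46/7 - 3 - 46/21)*(-251) = -436/21*(-251) = 109436/21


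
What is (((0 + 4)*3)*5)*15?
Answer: 900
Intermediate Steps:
(((0 + 4)*3)*5)*15 = ((4*3)*5)*15 = (12*5)*15 = 60*15 = 900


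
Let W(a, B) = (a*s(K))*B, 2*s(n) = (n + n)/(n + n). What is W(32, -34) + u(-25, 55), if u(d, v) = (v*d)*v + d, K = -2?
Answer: -76194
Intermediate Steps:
s(n) = ½ (s(n) = ((n + n)/(n + n))/2 = ((2*n)/((2*n)))/2 = ((2*n)*(1/(2*n)))/2 = (½)*1 = ½)
u(d, v) = d + d*v² (u(d, v) = (d*v)*v + d = d*v² + d = d + d*v²)
W(a, B) = B*a/2 (W(a, B) = (a*(½))*B = (a/2)*B = B*a/2)
W(32, -34) + u(-25, 55) = (½)*(-34)*32 - 25*(1 + 55²) = -544 - 25*(1 + 3025) = -544 - 25*3026 = -544 - 75650 = -76194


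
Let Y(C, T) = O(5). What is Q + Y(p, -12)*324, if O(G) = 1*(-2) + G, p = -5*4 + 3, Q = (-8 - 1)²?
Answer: 1053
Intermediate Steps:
Q = 81 (Q = (-9)² = 81)
p = -17 (p = -20 + 3 = -17)
O(G) = -2 + G
Y(C, T) = 3 (Y(C, T) = -2 + 5 = 3)
Q + Y(p, -12)*324 = 81 + 3*324 = 81 + 972 = 1053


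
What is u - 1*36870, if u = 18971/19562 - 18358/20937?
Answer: -15100792854149/409569594 ≈ -36870.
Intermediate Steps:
u = 38076631/409569594 (u = 18971*(1/19562) - 18358*1/20937 = 18971/19562 - 18358/20937 = 38076631/409569594 ≈ 0.092967)
u - 1*36870 = 38076631/409569594 - 1*36870 = 38076631/409569594 - 36870 = -15100792854149/409569594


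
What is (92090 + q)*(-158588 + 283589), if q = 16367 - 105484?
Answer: 371627973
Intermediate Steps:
q = -89117
(92090 + q)*(-158588 + 283589) = (92090 - 89117)*(-158588 + 283589) = 2973*125001 = 371627973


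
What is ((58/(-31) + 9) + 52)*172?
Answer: 315276/31 ≈ 10170.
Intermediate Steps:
((58/(-31) + 9) + 52)*172 = ((58*(-1/31) + 9) + 52)*172 = ((-58/31 + 9) + 52)*172 = (221/31 + 52)*172 = (1833/31)*172 = 315276/31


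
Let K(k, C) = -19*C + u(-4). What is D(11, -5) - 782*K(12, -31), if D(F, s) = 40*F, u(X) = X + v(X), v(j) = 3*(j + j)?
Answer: -438262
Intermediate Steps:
v(j) = 6*j (v(j) = 3*(2*j) = 6*j)
u(X) = 7*X (u(X) = X + 6*X = 7*X)
K(k, C) = -28 - 19*C (K(k, C) = -19*C + 7*(-4) = -19*C - 28 = -28 - 19*C)
D(11, -5) - 782*K(12, -31) = 40*11 - 782*(-28 - 19*(-31)) = 440 - 782*(-28 + 589) = 440 - 782*561 = 440 - 438702 = -438262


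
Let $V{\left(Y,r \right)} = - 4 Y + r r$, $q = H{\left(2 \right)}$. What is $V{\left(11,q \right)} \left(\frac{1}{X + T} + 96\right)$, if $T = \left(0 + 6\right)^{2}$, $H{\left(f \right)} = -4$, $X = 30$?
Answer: $- \frac{88718}{33} \approx -2688.4$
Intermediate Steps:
$T = 36$ ($T = 6^{2} = 36$)
$q = -4$
$V{\left(Y,r \right)} = r^{2} - 4 Y$ ($V{\left(Y,r \right)} = - 4 Y + r^{2} = r^{2} - 4 Y$)
$V{\left(11,q \right)} \left(\frac{1}{X + T} + 96\right) = \left(\left(-4\right)^{2} - 44\right) \left(\frac{1}{30 + 36} + 96\right) = \left(16 - 44\right) \left(\frac{1}{66} + 96\right) = - 28 \left(\frac{1}{66} + 96\right) = \left(-28\right) \frac{6337}{66} = - \frac{88718}{33}$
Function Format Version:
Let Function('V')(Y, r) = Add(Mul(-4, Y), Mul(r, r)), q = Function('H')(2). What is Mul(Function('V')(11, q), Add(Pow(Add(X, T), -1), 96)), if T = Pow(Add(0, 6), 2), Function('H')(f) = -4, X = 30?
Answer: Rational(-88718, 33) ≈ -2688.4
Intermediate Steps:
T = 36 (T = Pow(6, 2) = 36)
q = -4
Function('V')(Y, r) = Add(Pow(r, 2), Mul(-4, Y)) (Function('V')(Y, r) = Add(Mul(-4, Y), Pow(r, 2)) = Add(Pow(r, 2), Mul(-4, Y)))
Mul(Function('V')(11, q), Add(Pow(Add(X, T), -1), 96)) = Mul(Add(Pow(-4, 2), Mul(-4, 11)), Add(Pow(Add(30, 36), -1), 96)) = Mul(Add(16, -44), Add(Pow(66, -1), 96)) = Mul(-28, Add(Rational(1, 66), 96)) = Mul(-28, Rational(6337, 66)) = Rational(-88718, 33)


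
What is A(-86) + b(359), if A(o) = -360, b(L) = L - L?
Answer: -360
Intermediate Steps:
b(L) = 0
A(-86) + b(359) = -360 + 0 = -360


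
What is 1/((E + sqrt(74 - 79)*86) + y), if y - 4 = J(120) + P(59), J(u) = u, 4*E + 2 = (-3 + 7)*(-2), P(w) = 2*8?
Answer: 110/44709 - 344*I*sqrt(5)/223545 ≈ 0.0024604 - 0.003441*I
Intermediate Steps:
P(w) = 16
E = -5/2 (E = -1/2 + ((-3 + 7)*(-2))/4 = -1/2 + (4*(-2))/4 = -1/2 + (1/4)*(-8) = -1/2 - 2 = -5/2 ≈ -2.5000)
y = 140 (y = 4 + (120 + 16) = 4 + 136 = 140)
1/((E + sqrt(74 - 79)*86) + y) = 1/((-5/2 + sqrt(74 - 79)*86) + 140) = 1/((-5/2 + sqrt(-5)*86) + 140) = 1/((-5/2 + (I*sqrt(5))*86) + 140) = 1/((-5/2 + 86*I*sqrt(5)) + 140) = 1/(275/2 + 86*I*sqrt(5))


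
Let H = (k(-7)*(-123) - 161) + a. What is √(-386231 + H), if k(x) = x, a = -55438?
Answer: I*√440969 ≈ 664.05*I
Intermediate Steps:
H = -54738 (H = (-7*(-123) - 161) - 55438 = (861 - 161) - 55438 = 700 - 55438 = -54738)
√(-386231 + H) = √(-386231 - 54738) = √(-440969) = I*√440969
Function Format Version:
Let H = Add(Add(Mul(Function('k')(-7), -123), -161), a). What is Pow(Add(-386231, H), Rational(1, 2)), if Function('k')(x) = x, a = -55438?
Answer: Mul(I, Pow(440969, Rational(1, 2))) ≈ Mul(664.05, I)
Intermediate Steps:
H = -54738 (H = Add(Add(Mul(-7, -123), -161), -55438) = Add(Add(861, -161), -55438) = Add(700, -55438) = -54738)
Pow(Add(-386231, H), Rational(1, 2)) = Pow(Add(-386231, -54738), Rational(1, 2)) = Pow(-440969, Rational(1, 2)) = Mul(I, Pow(440969, Rational(1, 2)))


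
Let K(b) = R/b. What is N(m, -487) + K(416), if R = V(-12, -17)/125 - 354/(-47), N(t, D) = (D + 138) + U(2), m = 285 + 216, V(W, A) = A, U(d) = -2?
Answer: -857800549/2444000 ≈ -350.98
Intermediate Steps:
m = 501
N(t, D) = 136 + D (N(t, D) = (D + 138) - 2 = (138 + D) - 2 = 136 + D)
R = 43451/5875 (R = -17/125 - 354/(-47) = -17*1/125 - 354*(-1/47) = -17/125 + 354/47 = 43451/5875 ≈ 7.3959)
K(b) = 43451/(5875*b)
N(m, -487) + K(416) = (136 - 487) + (43451/5875)/416 = -351 + (43451/5875)*(1/416) = -351 + 43451/2444000 = -857800549/2444000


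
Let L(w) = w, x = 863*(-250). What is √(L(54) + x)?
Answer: 4*I*√13481 ≈ 464.43*I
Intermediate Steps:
x = -215750
√(L(54) + x) = √(54 - 215750) = √(-215696) = 4*I*√13481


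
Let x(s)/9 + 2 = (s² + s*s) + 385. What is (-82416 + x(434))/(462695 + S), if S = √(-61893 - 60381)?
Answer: 1532186268105/214086785299 - 9934317*I*√13586/214086785299 ≈ 7.1568 - 0.0054087*I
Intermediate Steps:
S = 3*I*√13586 (S = √(-122274) = 3*I*√13586 ≈ 349.68*I)
x(s) = 3447 + 18*s² (x(s) = -18 + 9*((s² + s*s) + 385) = -18 + 9*((s² + s²) + 385) = -18 + 9*(2*s² + 385) = -18 + 9*(385 + 2*s²) = -18 + (3465 + 18*s²) = 3447 + 18*s²)
(-82416 + x(434))/(462695 + S) = (-82416 + (3447 + 18*434²))/(462695 + 3*I*√13586) = (-82416 + (3447 + 18*188356))/(462695 + 3*I*√13586) = (-82416 + (3447 + 3390408))/(462695 + 3*I*√13586) = (-82416 + 3393855)/(462695 + 3*I*√13586) = 3311439/(462695 + 3*I*√13586)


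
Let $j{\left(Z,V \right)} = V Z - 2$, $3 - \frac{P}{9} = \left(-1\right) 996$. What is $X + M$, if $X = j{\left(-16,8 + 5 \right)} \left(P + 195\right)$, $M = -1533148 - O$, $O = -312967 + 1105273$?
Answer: $-4254514$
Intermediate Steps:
$P = 8991$ ($P = 27 - 9 \left(\left(-1\right) 996\right) = 27 - -8964 = 27 + 8964 = 8991$)
$j{\left(Z,V \right)} = -2 + V Z$
$O = 792306$
$M = -2325454$ ($M = -1533148 - 792306 = -2325454$)
$X = -1929060$ ($X = \left(-2 + \left(8 + 5\right) \left(-16\right)\right) \left(8991 + 195\right) = \left(-2 + 13 \left(-16\right)\right) 9186 = \left(-2 - 208\right) 9186 = \left(-210\right) 9186 = -1929060$)
$X + M = -1929060 - 2325454 = -4254514$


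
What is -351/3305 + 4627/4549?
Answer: 13695536/15034445 ≈ 0.91094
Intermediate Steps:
-351/3305 + 4627/4549 = 13695536/15034445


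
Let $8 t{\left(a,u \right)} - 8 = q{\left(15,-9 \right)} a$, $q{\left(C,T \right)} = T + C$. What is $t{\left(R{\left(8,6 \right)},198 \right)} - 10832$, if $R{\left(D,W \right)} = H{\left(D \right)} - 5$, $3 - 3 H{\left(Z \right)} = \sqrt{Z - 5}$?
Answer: $-10834 - \frac{\sqrt{3}}{4} \approx -10834.0$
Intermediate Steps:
$H{\left(Z \right)} = 1 - \frac{\sqrt{-5 + Z}}{3}$ ($H{\left(Z \right)} = 1 - \frac{\sqrt{Z - 5}}{3} = 1 - \frac{\sqrt{-5 + Z}}{3}$)
$R{\left(D,W \right)} = -4 - \frac{\sqrt{-5 + D}}{3}$ ($R{\left(D,W \right)} = \left(1 - \frac{\sqrt{-5 + D}}{3}\right) - 5 = -4 - \frac{\sqrt{-5 + D}}{3}$)
$q{\left(C,T \right)} = C + T$
$t{\left(a,u \right)} = 1 + \frac{3 a}{4}$ ($t{\left(a,u \right)} = 1 + \frac{\left(15 - 9\right) a}{8} = 1 + \frac{6 a}{8} = 1 + \frac{3 a}{4}$)
$t{\left(R{\left(8,6 \right)},198 \right)} - 10832 = \left(1 + \frac{3 \left(-4 - \frac{\sqrt{-5 + 8}}{3}\right)}{4}\right) - 10832 = \left(1 + \frac{3 \left(-4 - \frac{\sqrt{3}}{3}\right)}{4}\right) - 10832 = \left(1 - \left(3 + \frac{\sqrt{3}}{4}\right)\right) - 10832 = \left(-2 - \frac{\sqrt{3}}{4}\right) - 10832 = -10834 - \frac{\sqrt{3}}{4}$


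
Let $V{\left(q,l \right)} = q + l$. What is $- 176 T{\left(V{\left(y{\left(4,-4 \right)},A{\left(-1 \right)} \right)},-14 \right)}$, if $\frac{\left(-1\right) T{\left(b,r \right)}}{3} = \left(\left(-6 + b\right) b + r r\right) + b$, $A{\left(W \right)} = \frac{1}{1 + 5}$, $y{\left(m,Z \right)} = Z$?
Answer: $\frac{364100}{3} \approx 1.2137 \cdot 10^{5}$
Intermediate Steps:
$A{\left(W \right)} = \frac{1}{6}$
$V{\left(q,l \right)} = l + q$
$T{\left(b,r \right)} = - 3 b - 3 r^{2} - 3 b \left(-6 + b\right)$ ($T{\left(b,r \right)} = - 3 \left(\left(\left(-6 + b\right) b + r r\right) + b\right) = - 3 \left(\left(b \left(-6 + b\right) + r^{2}\right) + b\right) = - 3 \left(\left(r^{2} + b \left(-6 + b\right)\right) + b\right) = - 3 \left(b + r^{2} + b \left(-6 + b\right)\right) = - 3 b - 3 r^{2} - 3 b \left(-6 + b\right)$)
$- 176 T{\left(V{\left(y{\left(4,-4 \right)},A{\left(-1 \right)} \right)},-14 \right)} = - 176 \left(- 3 \left(\frac{1}{6} - 4\right)^{2} - 3 \left(-14\right)^{2} + 15 \left(\frac{1}{6} - 4\right)\right) = - 176 \left(- 3 \left(- \frac{23}{6}\right)^{2} - 588 + 15 \left(- \frac{23}{6}\right)\right) = - 176 \left(\left(-3\right) \frac{529}{36} - 588 - \frac{115}{2}\right) = - 176 \left(- \frac{529}{12} - 588 - \frac{115}{2}\right) = \left(-176\right) \left(- \frac{8275}{12}\right) = \frac{364100}{3}$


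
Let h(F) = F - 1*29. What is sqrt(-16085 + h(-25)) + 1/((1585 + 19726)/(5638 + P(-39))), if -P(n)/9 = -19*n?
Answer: -1031/21311 + I*sqrt(16139) ≈ -0.048379 + 127.04*I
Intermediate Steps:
P(n) = 171*n (P(n) = -(-171)*n = 171*n)
h(F) = -29 + F (h(F) = F - 29 = -29 + F)
sqrt(-16085 + h(-25)) + 1/((1585 + 19726)/(5638 + P(-39))) = sqrt(-16085 + (-29 - 25)) + 1/((1585 + 19726)/(5638 + 171*(-39))) = sqrt(-16085 - 54) + 1/(21311/(5638 - 6669)) = sqrt(-16139) + 1/(21311/(-1031)) = I*sqrt(16139) + 1/(21311*(-1/1031)) = I*sqrt(16139) + 1/(-21311/1031) = I*sqrt(16139) - 1031/21311 = -1031/21311 + I*sqrt(16139)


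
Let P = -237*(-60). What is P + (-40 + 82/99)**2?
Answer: 154409104/9801 ≈ 15754.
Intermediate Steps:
P = 14220
P + (-40 + 82/99)**2 = 14220 + (-40 + 82/99)**2 = 14220 + (-3878/99)**2 = 14220 + 15038884/9801 = 154409104/9801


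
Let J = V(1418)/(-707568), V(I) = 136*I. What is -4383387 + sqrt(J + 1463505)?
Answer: -4383387 + 29*sqrt(3403255348086)/44223 ≈ -4.3822e+6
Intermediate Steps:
J = -12053/44223 (J = (136*1418)/(-707568) = 192848*(-1/707568) = -12053/44223 ≈ -0.27255)
-4383387 + sqrt(J + 1463505) = -4383387 + sqrt(-12053/44223 + 1463505) = -4383387 + sqrt(64720569562/44223) = -4383387 + 29*sqrt(3403255348086)/44223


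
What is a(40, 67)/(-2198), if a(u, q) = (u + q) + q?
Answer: -87/1099 ≈ -0.079163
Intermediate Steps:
a(u, q) = u + 2*q (a(u, q) = (q + u) + q = u + 2*q)
a(40, 67)/(-2198) = (40 + 2*67)/(-2198) = (40 + 134)*(-1/2198) = 174*(-1/2198) = -87/1099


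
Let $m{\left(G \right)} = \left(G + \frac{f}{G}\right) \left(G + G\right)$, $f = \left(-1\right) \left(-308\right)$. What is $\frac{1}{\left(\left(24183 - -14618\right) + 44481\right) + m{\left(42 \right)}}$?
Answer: $\frac{1}{87426} \approx 1.1438 \cdot 10^{-5}$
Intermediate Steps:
$f = 308$
$m{\left(G \right)} = 2 G \left(G + \frac{308}{G}\right)$ ($m{\left(G \right)} = \left(G + \frac{308}{G}\right) \left(G + G\right) = \left(G + \frac{308}{G}\right) 2 G = 2 G \left(G + \frac{308}{G}\right)$)
$\frac{1}{\left(\left(24183 - -14618\right) + 44481\right) + m{\left(42 \right)}} = \frac{1}{\left(\left(24183 - -14618\right) + 44481\right) + \left(616 + 2 \cdot 42^{2}\right)} = \frac{1}{\left(\left(24183 + 14618\right) + 44481\right) + \left(616 + 2 \cdot 1764\right)} = \frac{1}{\left(38801 + 44481\right) + \left(616 + 3528\right)} = \frac{1}{83282 + 4144} = \frac{1}{87426}$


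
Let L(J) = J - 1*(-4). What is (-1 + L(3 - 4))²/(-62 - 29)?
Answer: -4/91 ≈ -0.043956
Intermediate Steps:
L(J) = 4 + J (L(J) = J + 4 = 4 + J)
(-1 + L(3 - 4))²/(-62 - 29) = (-1 + (4 + (3 - 4)))²/(-62 - 29) = (-1 + (4 - 1))²/(-91) = (-1 + 3)²*(-1/91) = 2²*(-1/91) = 4*(-1/91) = -4/91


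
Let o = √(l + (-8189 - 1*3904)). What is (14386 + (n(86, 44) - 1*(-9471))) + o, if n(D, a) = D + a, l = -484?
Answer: 23987 + I*√12577 ≈ 23987.0 + 112.15*I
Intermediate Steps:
o = I*√12577 (o = √(-484 + (-8189 - 1*3904)) = √(-484 + (-8189 - 3904)) = √(-484 - 12093) = √(-12577) = I*√12577 ≈ 112.15*I)
(14386 + (n(86, 44) - 1*(-9471))) + o = (14386 + ((86 + 44) - 1*(-9471))) + I*√12577 = (14386 + (130 + 9471)) + I*√12577 = (14386 + 9601) + I*√12577 = 23987 + I*√12577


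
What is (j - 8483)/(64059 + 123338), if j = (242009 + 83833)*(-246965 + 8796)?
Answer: -77605471781/187397 ≈ -4.1412e+5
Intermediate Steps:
j = -77605463298 (j = 325842*(-238169) = -77605463298)
(j - 8483)/(64059 + 123338) = (-77605463298 - 8483)/(64059 + 123338) = -77605471781/187397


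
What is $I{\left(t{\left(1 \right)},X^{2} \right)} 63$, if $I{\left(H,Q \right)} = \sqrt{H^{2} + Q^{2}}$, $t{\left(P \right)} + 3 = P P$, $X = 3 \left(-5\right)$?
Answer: $63 \sqrt{50629} \approx 14176.0$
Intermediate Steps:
$X = -15$
$t{\left(P \right)} = -3 + P^{2}$ ($t{\left(P \right)} = -3 + P P = -3 + P^{2}$)
$I{\left(t{\left(1 \right)},X^{2} \right)} 63 = \sqrt{\left(-3 + 1^{2}\right)^{2} + \left(\left(-15\right)^{2}\right)^{2}} \cdot 63 = \sqrt{\left(-3 + 1\right)^{2} + 225^{2}} \cdot 63 = \sqrt{\left(-2\right)^{2} + 50625} \cdot 63 = \sqrt{4 + 50625} \cdot 63 = \sqrt{50629} \cdot 63 = 63 \sqrt{50629}$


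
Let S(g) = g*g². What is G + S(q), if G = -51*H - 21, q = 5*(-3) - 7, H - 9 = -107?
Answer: -5671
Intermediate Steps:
H = -98 (H = 9 - 107 = -98)
q = -22 (q = -15 - 7 = -22)
G = 4977 (G = -51*(-98) - 21 = 4998 - 21 = 4977)
S(g) = g³
G + S(q) = 4977 + (-22)³ = 4977 - 10648 = -5671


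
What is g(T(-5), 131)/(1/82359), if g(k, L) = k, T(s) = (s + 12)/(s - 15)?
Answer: -576513/20 ≈ -28826.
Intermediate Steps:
T(s) = (12 + s)/(-15 + s)
g(T(-5), 131)/(1/82359) = ((12 - 5)/(-15 - 5))/(1/82359) = (7/(-20))/(1/82359) = -1/20*7*82359 = -7/20*82359 = -576513/20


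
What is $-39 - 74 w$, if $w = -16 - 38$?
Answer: $3957$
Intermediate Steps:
$w = -54$ ($w = -16 - 38 = -54$)
$-39 - 74 w = -39 - -3996 = -39 + 3996 = 3957$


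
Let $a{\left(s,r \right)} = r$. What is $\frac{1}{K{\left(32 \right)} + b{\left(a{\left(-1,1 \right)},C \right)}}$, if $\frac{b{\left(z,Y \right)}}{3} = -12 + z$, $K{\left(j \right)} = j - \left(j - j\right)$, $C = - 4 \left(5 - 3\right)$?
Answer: $-1$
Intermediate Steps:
$C = -8$ ($C = \left(-4\right) 2 = -8$)
$K{\left(j \right)} = j$ ($K{\left(j \right)} = j - 0 = j + 0 = j$)
$b{\left(z,Y \right)} = -36 + 3 z$ ($b{\left(z,Y \right)} = 3 \left(-12 + z\right) = -36 + 3 z$)
$\frac{1}{K{\left(32 \right)} + b{\left(a{\left(-1,1 \right)},C \right)}} = \frac{1}{32 + \left(-36 + 3 \cdot 1\right)} = \frac{1}{32 + \left(-36 + 3\right)} = \frac{1}{32 - 33} = \frac{1}{-1} = -1$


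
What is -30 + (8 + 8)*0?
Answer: -30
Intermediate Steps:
-30 + (8 + 8)*0 = -30 + 16*0 = -30 + 0 = -30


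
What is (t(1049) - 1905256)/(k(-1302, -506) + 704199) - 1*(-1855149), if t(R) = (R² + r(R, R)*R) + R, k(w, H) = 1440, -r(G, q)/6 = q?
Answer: 119005279909/64149 ≈ 1.8551e+6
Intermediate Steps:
r(G, q) = -6*q
t(R) = R - 5*R² (t(R) = (R² + (-6*R)*R) + R = (R² - 6*R²) + R = -5*R² + R = R - 5*R²)
(t(1049) - 1905256)/(k(-1302, -506) + 704199) - 1*(-1855149) = (1049*(1 - 5*1049) - 1905256)/(1440 + 704199) - 1*(-1855149) = (1049*(1 - 5245) - 1905256)/705639 + 1855149 = (1049*(-5244) - 1905256)*(1/705639) + 1855149 = (-5500956 - 1905256)*(1/705639) + 1855149 = -7406212*1/705639 + 1855149 = -673292/64149 + 1855149 = 119005279909/64149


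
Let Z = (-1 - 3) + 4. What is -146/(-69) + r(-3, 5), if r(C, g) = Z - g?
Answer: -199/69 ≈ -2.8841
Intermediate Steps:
Z = 0 (Z = -4 + 4 = 0)
r(C, g) = -g (r(C, g) = 0 - g = -g)
-146/(-69) + r(-3, 5) = -146/(-69) - 1*5 = -1/69*(-146) - 5 = 146/69 - 5 = -199/69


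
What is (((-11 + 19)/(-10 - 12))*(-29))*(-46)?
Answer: -5336/11 ≈ -485.09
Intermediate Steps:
(((-11 + 19)/(-10 - 12))*(-29))*(-46) = ((8/(-22))*(-29))*(-46) = ((8*(-1/22))*(-29))*(-46) = -4/11*(-29)*(-46) = (116/11)*(-46) = -5336/11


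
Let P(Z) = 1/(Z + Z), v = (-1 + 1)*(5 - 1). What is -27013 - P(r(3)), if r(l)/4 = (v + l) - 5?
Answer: -432207/16 ≈ -27013.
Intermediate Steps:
v = 0 (v = 0*4 = 0)
r(l) = -20 + 4*l (r(l) = 4*((0 + l) - 5) = 4*(l - 5) = 4*(-5 + l) = -20 + 4*l)
P(Z) = 1/(2*Z)
-27013 - P(r(3)) = -27013 - 1/(2*(-20 + 4*3)) = -27013 - 1/(2*(-20 + 12)) = -27013 - 1/(2*(-8)) = -27013 - (-1)/(2*8) = -27013 - 1*(-1/16) = -27013 + 1/16 = -432207/16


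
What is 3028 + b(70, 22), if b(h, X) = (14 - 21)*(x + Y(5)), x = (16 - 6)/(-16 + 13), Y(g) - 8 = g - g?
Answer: 8986/3 ≈ 2995.3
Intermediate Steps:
Y(g) = 8 (Y(g) = 8 + (g - g) = 8 + 0 = 8)
x = -10/3 (x = 10/(-3) = 10*(-⅓) = -10/3 ≈ -3.3333)
b(h, X) = -98/3 (b(h, X) = (14 - 21)*(-10/3 + 8) = -7*14/3 = -98/3)
3028 + b(70, 22) = 3028 - 98/3 = 8986/3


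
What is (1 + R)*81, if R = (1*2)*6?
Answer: 1053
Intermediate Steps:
R = 12 (R = 2*6 = 12)
(1 + R)*81 = (1 + 12)*81 = 13*81 = 1053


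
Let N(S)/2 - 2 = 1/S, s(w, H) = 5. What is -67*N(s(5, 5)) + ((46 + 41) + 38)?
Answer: -849/5 ≈ -169.80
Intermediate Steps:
N(S) = 4 + 2/S
-67*N(s(5, 5)) + ((46 + 41) + 38) = -67*(4 + 2/5) + ((46 + 41) + 38) = -67*(4 + 2*(1/5)) + (87 + 38) = -67*(4 + 2/5) + 125 = -67*22/5 + 125 = -1474/5 + 125 = -849/5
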